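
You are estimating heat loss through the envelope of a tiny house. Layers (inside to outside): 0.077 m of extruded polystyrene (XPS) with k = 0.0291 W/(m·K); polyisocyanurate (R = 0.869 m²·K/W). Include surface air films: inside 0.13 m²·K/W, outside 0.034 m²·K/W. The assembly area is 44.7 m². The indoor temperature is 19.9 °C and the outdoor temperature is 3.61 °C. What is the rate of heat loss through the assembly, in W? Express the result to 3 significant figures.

0.077/0.0291 = 2.646
R_total = 0.13 + 2.646 + 0.869 + 0.034 = 3.679 m²·K/W
Q = A·ΔT/R = 44.7 × (19.9 − 3.61) / 3.679 = 197.9 W

198 W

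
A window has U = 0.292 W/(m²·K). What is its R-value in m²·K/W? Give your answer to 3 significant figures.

3.42 m²·K/W

R = 1/U = 1/0.292 = 3.425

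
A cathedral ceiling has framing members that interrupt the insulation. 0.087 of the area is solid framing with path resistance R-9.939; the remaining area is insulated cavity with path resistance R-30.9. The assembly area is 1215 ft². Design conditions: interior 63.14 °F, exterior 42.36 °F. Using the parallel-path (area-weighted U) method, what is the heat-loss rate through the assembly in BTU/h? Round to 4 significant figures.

U_eff = 0.913/30.9 + 0.087/9.939 = 0.029547 + 0.0087534 = 0.0383
R_eff = 1/U_eff = 26.109 ft²·°F·h/BTU
Q = 1215 × (63.14 − 42.36) / 26.109 = 967 BTU/h

967.0 BTU/h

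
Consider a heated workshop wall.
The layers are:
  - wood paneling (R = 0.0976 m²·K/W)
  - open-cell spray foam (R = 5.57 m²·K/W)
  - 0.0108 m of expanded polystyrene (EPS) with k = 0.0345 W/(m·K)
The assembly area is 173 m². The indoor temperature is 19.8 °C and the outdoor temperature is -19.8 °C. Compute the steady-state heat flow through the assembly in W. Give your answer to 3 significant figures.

0.0108/0.0345 = 0.313
R_total = 0.0976 + 5.57 + 0.313 = 5.981 m²·K/W
Q = A·ΔT/R = 173 × (19.8 − (-19.8)) / 5.981 = 1145 W

1150 W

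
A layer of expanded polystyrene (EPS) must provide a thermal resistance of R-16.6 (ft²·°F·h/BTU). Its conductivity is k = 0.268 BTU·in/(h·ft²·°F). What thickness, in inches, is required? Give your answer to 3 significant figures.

L = R × k = 16.6 × 0.268 = 4.449 in

4.45 in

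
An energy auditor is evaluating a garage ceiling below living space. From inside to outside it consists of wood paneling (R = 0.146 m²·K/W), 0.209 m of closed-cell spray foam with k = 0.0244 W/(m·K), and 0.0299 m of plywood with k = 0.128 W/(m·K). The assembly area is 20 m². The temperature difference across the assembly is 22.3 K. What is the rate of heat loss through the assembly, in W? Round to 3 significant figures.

49.9 W

0.209/0.0244 = 8.566
0.0299/0.128 = 0.2336
R_total = 0.146 + 8.566 + 0.2336 = 8.945 m²·K/W
Q = A·ΔT/R = 20 × 22.3 / 8.945 = 49.86 W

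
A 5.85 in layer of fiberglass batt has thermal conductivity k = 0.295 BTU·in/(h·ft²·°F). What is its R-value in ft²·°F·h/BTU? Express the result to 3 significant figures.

19.8 ft²·°F·h/BTU

R = L/k = 5.85/0.295 = 19.83 ft²·°F·h/BTU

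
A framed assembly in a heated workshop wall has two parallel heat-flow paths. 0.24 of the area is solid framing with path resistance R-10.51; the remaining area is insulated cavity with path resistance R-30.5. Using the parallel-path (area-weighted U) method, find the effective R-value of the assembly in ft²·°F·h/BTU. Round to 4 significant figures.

U_eff = 0.76/30.5 + 0.24/10.51 = 0.024918 + 0.022835 = 0.047753
R_eff = 1/U_eff = 20.941 ft²·°F·h/BTU

20.94 ft²·°F·h/BTU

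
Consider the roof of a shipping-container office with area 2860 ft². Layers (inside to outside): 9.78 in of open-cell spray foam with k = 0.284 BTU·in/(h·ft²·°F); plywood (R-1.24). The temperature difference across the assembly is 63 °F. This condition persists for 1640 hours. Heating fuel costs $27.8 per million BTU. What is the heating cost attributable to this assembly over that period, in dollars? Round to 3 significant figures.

230 dollars

9.78/0.284 = 34.44
R_total = 34.44 + 1.24 = 35.68 ft²·°F·h/BTU
Q = 2860 × 63 / 35.68 = 5050 BTU/h
E = 5050 × 1640 = 8283000 BTU
Cost = 8283000/10⁶ × 27.8 = $230.3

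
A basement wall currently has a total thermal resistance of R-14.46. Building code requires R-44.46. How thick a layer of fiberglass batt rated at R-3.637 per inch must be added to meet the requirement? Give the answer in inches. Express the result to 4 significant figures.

8.249 in

ΔR = 44.46 − 14.46 = 30 ft²·°F·h/BTU
L = ΔR / (R/in) = 30/3.637 = 8.2486 in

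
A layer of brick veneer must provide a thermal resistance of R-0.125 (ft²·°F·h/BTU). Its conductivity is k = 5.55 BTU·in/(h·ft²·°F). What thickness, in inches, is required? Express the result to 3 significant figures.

0.694 in

L = R × k = 0.125 × 5.55 = 0.6937 in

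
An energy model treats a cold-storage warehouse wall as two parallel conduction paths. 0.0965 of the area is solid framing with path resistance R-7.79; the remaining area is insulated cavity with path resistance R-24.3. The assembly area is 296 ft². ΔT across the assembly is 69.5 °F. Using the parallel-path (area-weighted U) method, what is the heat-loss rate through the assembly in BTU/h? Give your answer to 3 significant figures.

U_eff = 0.9035/24.3 + 0.0965/7.79 = 0.03718 + 0.01239 = 0.04957
R_eff = 1/U_eff = 20.17 ft²·°F·h/BTU
Q = 296 × 69.5 / 20.17 = 1020 BTU/h

1020 BTU/h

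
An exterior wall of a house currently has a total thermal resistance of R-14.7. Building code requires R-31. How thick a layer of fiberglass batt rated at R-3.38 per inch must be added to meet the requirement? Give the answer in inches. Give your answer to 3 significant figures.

ΔR = 31 − 14.7 = 16.3 ft²·°F·h/BTU
L = ΔR / (R/in) = 16.3/3.38 = 4.822 in

4.82 in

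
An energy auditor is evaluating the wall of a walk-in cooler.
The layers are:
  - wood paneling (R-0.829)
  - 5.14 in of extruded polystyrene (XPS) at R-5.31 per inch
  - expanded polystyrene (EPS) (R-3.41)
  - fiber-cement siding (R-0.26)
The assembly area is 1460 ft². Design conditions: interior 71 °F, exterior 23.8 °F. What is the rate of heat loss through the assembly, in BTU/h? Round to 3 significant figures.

2170 BTU/h

5.14 × 5.31 = 27.29
R_total = 0.829 + 27.29 + 3.41 + 0.26 = 31.79 ft²·°F·h/BTU
Q = A·ΔT/R = 1460 × (71 − 23.8) / 31.79 = 2168 BTU/h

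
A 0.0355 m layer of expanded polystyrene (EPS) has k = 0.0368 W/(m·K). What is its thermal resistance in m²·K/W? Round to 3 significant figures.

0.965 m²·K/W

R = L/k = 0.0355/0.0368 = 0.9647 m²·K/W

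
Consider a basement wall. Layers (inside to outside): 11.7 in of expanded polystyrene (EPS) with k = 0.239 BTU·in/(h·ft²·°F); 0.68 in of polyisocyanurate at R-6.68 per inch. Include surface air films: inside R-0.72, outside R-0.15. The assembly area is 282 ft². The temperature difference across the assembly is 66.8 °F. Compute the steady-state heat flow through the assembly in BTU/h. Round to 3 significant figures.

11.7/0.239 = 48.95
0.68 × 6.68 = 4.542
R_total = 0.72 + 48.95 + 4.542 + 0.15 = 54.37 ft²·°F·h/BTU
Q = A·ΔT/R = 282 × 66.8 / 54.37 = 346.5 BTU/h

346 BTU/h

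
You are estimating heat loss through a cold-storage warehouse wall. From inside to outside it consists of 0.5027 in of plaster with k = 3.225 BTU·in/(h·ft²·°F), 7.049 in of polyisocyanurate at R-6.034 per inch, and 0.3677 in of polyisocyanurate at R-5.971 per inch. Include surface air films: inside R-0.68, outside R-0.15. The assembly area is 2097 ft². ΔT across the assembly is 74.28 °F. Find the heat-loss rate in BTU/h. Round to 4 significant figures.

0.5027/3.225 = 0.15588
7.049 × 6.034 = 42.534
0.3677 × 5.971 = 2.1955
R_total = 0.68 + 0.15588 + 42.534 + 2.1955 + 0.15 = 45.715 ft²·°F·h/BTU
Q = A·ΔT/R = 2097 × 74.28 / 45.715 = 3407.3 BTU/h

3407 BTU/h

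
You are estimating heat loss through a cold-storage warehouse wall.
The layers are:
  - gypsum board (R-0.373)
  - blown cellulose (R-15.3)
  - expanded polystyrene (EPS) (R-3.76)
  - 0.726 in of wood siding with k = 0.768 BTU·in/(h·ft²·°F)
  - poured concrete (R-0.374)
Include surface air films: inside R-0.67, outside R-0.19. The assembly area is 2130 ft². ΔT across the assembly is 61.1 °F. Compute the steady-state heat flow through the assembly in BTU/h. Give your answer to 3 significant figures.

0.726/0.768 = 0.9453
R_total = 0.67 + 0.373 + 15.3 + 3.76 + 0.9453 + 0.374 + 0.19 = 21.61 ft²·°F·h/BTU
Q = A·ΔT/R = 2130 × 61.1 / 21.61 = 6022 BTU/h

6020 BTU/h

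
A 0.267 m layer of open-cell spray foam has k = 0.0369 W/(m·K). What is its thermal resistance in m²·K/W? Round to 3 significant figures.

R = L/k = 0.267/0.0369 = 7.236 m²·K/W

7.24 m²·K/W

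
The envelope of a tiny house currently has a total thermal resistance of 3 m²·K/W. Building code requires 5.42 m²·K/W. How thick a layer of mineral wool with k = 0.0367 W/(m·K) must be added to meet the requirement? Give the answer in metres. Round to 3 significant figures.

0.0888 m

ΔR = 5.42 − 3 = 2.42 m²·K/W
L = ΔR × k = 2.42 × 0.0367 = 0.08881 m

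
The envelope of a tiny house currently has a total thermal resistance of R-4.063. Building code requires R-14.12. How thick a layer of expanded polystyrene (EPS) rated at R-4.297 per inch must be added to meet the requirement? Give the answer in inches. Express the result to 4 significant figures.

ΔR = 14.12 − 4.063 = 10.057 ft²·°F·h/BTU
L = ΔR / (R/in) = 10.057/4.297 = 2.3405 in

2.340 in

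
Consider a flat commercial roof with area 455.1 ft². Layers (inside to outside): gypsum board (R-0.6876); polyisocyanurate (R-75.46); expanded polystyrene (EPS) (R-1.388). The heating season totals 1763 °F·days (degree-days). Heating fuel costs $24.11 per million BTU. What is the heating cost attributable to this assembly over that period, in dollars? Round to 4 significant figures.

5.988 dollars

R_total = 0.6876 + 75.46 + 1.388 = 77.536 ft²·°F·h/BTU
E = A × HDD × 24 / R = 455.1 × 1763 × 24 / 77.536 = 248350 BTU
Cost = 248350/10⁶ × 24.11 = $5.9878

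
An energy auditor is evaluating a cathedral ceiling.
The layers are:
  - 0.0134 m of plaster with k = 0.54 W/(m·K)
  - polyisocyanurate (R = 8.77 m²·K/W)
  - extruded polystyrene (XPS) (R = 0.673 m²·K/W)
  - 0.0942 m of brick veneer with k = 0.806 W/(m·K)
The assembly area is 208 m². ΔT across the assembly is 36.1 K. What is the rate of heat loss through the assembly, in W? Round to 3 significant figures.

0.0134/0.54 = 0.02481
0.0942/0.806 = 0.1169
R_total = 0.02481 + 8.77 + 0.673 + 0.1169 = 9.585 m²·K/W
Q = A·ΔT/R = 208 × 36.1 / 9.585 = 783.4 W

783 W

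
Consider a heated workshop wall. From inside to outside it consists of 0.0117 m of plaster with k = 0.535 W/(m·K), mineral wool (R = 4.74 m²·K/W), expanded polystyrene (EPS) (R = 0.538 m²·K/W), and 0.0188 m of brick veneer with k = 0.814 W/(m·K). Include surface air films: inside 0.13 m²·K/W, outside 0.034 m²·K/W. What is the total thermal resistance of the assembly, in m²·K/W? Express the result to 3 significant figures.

5.49 m²·K/W

0.0117/0.535 = 0.02187
0.0188/0.814 = 0.0231
R_total = 0.13 + 0.02187 + 4.74 + 0.538 + 0.0231 + 0.034 = 5.487 m²·K/W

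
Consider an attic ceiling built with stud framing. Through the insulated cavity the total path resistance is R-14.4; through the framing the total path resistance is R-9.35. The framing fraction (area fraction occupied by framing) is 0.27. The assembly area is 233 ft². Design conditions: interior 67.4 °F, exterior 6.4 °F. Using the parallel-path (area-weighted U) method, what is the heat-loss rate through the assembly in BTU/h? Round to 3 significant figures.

U_eff = 0.73/14.4 + 0.27/9.35 = 0.05069 + 0.02888 = 0.07957
R_eff = 1/U_eff = 12.57 ft²·°F·h/BTU
Q = 233 × (67.4 − 6.4) / 12.57 = 1131 BTU/h

1130 BTU/h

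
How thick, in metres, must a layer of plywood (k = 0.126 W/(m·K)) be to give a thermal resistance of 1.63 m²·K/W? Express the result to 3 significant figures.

L = R·k = 1.63 × 0.126 = 0.2054 m

0.205 m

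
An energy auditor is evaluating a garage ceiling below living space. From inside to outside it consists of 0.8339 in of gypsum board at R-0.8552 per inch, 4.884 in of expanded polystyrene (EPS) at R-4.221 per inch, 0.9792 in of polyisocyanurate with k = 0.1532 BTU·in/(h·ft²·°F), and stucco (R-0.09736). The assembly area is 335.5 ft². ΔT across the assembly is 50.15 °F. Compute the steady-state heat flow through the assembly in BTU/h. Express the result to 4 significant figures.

604.8 BTU/h

0.8339 × 0.8552 = 0.71315
4.884 × 4.221 = 20.615
0.9792/0.1532 = 6.3916
R_total = 0.71315 + 20.615 + 6.3916 + 0.09736 = 27.818 ft²·°F·h/BTU
Q = A·ΔT/R = 335.5 × 50.15 / 27.818 = 604.85 BTU/h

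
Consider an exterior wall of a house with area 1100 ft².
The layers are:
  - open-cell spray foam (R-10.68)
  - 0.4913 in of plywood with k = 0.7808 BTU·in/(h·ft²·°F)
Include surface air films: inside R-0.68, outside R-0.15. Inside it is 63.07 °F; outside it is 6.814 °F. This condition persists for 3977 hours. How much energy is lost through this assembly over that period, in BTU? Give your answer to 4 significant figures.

0.4913/0.7808 = 0.62923
R_total = 0.68 + 10.68 + 0.62923 + 0.15 = 12.139 ft²·°F·h/BTU
Q = 1100 × (63.07 − 6.814) / 12.139 = 5097.7 BTU/h
E = 5097.7 × 3977 = 20273000 BTU

20270000 BTU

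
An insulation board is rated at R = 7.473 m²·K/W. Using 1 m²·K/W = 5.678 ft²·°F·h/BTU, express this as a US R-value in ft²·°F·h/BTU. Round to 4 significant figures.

R_US = 7.473 × 5.678 = 42.432

42.43 ft²·°F·h/BTU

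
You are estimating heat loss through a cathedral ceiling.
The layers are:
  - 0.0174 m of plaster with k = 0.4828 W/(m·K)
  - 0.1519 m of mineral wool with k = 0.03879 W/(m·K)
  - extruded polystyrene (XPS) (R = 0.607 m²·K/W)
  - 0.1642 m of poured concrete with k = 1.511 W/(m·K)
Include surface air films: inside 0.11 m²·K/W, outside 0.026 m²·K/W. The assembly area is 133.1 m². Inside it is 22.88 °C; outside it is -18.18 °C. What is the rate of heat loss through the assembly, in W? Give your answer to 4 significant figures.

0.0174/0.4828 = 0.03604
0.1519/0.03879 = 3.916
0.1642/1.511 = 0.10867
R_total = 0.11 + 0.03604 + 3.916 + 0.607 + 0.10867 + 0.026 = 4.8037 m²·K/W
Q = A·ΔT/R = 133.1 × (22.88 − (-18.18)) / 4.8037 = 1137.7 W

1138 W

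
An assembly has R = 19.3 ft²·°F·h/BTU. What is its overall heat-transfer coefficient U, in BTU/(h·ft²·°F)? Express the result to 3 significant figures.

U = 1/R = 1/19.3 = 0.05181

0.0518 BTU/(h·ft²·°F)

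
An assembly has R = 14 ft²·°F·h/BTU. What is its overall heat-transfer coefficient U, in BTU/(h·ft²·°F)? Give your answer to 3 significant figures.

U = 1/R = 1/14 = 0.07143

0.0714 BTU/(h·ft²·°F)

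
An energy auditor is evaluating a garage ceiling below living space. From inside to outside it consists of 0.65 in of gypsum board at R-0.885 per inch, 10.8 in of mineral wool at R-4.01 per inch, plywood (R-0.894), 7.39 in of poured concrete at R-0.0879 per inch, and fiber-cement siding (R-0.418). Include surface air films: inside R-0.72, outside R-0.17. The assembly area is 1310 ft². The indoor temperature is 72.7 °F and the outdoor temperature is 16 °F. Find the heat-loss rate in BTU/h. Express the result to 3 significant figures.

0.65 × 0.885 = 0.5753
10.8 × 4.01 = 43.31
7.39 × 0.0879 = 0.6496
R_total = 0.72 + 0.5753 + 43.31 + 0.894 + 0.6496 + 0.418 + 0.17 = 46.73 ft²·°F·h/BTU
Q = A·ΔT/R = 1310 × (72.7 − 16) / 46.73 = 1589 BTU/h

1590 BTU/h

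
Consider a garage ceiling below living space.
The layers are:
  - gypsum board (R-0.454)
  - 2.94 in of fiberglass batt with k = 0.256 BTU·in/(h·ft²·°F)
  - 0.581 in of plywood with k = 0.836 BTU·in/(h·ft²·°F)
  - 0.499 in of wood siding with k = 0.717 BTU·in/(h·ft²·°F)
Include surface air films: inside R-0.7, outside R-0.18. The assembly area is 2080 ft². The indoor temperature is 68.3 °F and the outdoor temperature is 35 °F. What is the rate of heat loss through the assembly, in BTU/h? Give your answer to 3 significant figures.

2.94/0.256 = 11.48
0.581/0.836 = 0.695
0.499/0.717 = 0.696
R_total = 0.7 + 0.454 + 11.48 + 0.695 + 0.696 + 0.18 = 14.21 ft²·°F·h/BTU
Q = A·ΔT/R = 2080 × (68.3 − 35) / 14.21 = 4875 BTU/h

4870 BTU/h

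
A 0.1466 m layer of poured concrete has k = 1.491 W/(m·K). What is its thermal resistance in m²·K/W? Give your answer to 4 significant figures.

0.09832 m²·K/W

R = L/k = 0.1466/1.491 = 0.098323 m²·K/W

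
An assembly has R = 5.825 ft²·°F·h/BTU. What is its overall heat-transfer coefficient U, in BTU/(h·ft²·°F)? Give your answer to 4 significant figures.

0.1717 BTU/(h·ft²·°F)

U = 1/R = 1/5.825 = 0.17167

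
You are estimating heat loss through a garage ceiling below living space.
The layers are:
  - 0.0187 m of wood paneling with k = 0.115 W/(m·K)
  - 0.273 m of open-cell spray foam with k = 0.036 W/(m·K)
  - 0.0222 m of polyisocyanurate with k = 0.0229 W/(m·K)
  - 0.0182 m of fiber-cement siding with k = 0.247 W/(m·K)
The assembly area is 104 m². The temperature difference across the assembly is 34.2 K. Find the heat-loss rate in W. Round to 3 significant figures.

0.0187/0.115 = 0.1626
0.273/0.036 = 7.583
0.0222/0.0229 = 0.9694
0.0182/0.247 = 0.07368
R_total = 0.1626 + 7.583 + 0.9694 + 0.07368 = 8.789 m²·K/W
Q = A·ΔT/R = 104 × 34.2 / 8.789 = 404.7 W

405 W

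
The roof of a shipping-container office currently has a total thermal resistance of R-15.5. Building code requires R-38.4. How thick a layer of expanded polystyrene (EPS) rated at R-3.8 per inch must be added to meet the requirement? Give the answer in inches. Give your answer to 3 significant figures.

6.03 in

ΔR = 38.4 − 15.5 = 22.9 ft²·°F·h/BTU
L = ΔR / (R/in) = 22.9/3.8 = 6.026 in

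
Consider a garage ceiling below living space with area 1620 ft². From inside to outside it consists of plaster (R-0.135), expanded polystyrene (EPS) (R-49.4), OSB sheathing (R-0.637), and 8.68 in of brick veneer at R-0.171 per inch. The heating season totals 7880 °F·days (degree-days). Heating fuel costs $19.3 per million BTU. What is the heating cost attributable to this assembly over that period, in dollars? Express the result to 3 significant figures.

114 dollars

8.68 × 0.171 = 1.484
R_total = 0.135 + 49.4 + 0.637 + 1.484 = 51.66 ft²·°F·h/BTU
E = A × HDD × 24 / R = 1620 × 7880 × 24 / 51.66 = 5931000 BTU
Cost = 5931000/10⁶ × 19.3 = $114.5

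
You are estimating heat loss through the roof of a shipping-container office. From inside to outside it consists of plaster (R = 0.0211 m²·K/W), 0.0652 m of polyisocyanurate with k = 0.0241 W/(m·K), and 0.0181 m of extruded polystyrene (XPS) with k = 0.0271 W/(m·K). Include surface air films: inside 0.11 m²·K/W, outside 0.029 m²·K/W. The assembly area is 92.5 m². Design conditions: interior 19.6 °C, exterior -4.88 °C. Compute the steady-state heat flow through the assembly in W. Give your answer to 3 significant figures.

641 W

0.0652/0.0241 = 2.705
0.0181/0.0271 = 0.6679
R_total = 0.11 + 0.0211 + 2.705 + 0.6679 + 0.029 = 3.533 m²·K/W
Q = A·ΔT/R = 92.5 × (19.6 − (-4.88)) / 3.533 = 640.9 W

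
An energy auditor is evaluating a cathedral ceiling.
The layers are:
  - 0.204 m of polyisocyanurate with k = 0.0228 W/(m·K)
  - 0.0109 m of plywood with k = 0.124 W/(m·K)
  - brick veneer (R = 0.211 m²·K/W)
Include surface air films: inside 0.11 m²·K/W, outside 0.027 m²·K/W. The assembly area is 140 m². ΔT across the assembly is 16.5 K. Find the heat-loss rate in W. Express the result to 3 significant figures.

246 W

0.204/0.0228 = 8.947
0.0109/0.124 = 0.0879
R_total = 0.11 + 8.947 + 0.0879 + 0.211 + 0.027 = 9.383 m²·K/W
Q = A·ΔT/R = 140 × 16.5 / 9.383 = 246.2 W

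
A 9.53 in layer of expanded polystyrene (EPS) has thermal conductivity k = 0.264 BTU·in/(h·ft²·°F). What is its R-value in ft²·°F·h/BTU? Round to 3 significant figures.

36.1 ft²·°F·h/BTU

R = L/k = 9.53/0.264 = 36.1 ft²·°F·h/BTU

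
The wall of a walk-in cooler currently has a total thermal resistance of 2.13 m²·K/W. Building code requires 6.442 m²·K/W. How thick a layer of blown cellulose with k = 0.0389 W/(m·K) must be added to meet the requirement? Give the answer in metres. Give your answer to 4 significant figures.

ΔR = 6.442 − 2.13 = 4.312 m²·K/W
L = ΔR × k = 4.312 × 0.0389 = 0.16774 m

0.1677 m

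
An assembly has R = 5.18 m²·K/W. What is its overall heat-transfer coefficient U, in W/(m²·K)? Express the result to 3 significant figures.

U = 1/R = 1/5.18 = 0.1931

0.193 W/(m²·K)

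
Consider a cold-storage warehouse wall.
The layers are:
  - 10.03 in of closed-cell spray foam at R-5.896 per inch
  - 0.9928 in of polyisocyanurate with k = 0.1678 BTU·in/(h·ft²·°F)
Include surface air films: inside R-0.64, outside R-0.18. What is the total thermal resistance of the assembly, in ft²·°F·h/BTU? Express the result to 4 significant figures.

10.03 × 5.896 = 59.137
0.9928/0.1678 = 5.9166
R_total = 0.64 + 59.137 + 5.9166 + 0.18 = 65.873 ft²·°F·h/BTU

65.87 ft²·°F·h/BTU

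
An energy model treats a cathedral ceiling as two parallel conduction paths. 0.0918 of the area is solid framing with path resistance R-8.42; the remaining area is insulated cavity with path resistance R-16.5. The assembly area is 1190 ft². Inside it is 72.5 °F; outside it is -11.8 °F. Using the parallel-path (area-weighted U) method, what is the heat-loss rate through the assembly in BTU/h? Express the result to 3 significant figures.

6620 BTU/h

U_eff = 0.9082/16.5 + 0.0918/8.42 = 0.05504 + 0.0109 = 0.06595
R_eff = 1/U_eff = 15.16 ft²·°F·h/BTU
Q = 1190 × (72.5 − (-11.8)) / 15.16 = 6615 BTU/h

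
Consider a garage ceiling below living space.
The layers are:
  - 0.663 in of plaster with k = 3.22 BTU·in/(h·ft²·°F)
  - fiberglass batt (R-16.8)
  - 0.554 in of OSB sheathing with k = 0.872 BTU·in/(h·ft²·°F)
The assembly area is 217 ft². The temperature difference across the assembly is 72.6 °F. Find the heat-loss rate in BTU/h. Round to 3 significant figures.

893 BTU/h

0.663/3.22 = 0.2059
0.554/0.872 = 0.6353
R_total = 0.2059 + 16.8 + 0.6353 = 17.64 ft²·°F·h/BTU
Q = A·ΔT/R = 217 × 72.6 / 17.64 = 893 BTU/h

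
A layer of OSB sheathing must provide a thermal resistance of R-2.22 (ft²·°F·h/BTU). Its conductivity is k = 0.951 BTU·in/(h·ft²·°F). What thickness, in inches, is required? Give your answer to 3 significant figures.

2.11 in

L = R × k = 2.22 × 0.951 = 2.111 in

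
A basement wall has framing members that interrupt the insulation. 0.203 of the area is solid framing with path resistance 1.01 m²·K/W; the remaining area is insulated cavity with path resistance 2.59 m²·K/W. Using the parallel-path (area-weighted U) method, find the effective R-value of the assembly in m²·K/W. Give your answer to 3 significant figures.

1.97 m²·K/W

U_eff = 0.797/2.59 + 0.203/1.01 = 0.3077 + 0.201 = 0.5087
R_eff = 1/U_eff = 1.966 m²·K/W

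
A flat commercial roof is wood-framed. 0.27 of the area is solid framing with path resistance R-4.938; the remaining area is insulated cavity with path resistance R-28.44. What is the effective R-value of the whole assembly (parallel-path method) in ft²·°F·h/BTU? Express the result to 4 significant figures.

U_eff = 0.73/28.44 + 0.27/4.938 = 0.025668 + 0.054678 = 0.080346
R_eff = 1/U_eff = 12.446 ft²·°F·h/BTU

12.45 ft²·°F·h/BTU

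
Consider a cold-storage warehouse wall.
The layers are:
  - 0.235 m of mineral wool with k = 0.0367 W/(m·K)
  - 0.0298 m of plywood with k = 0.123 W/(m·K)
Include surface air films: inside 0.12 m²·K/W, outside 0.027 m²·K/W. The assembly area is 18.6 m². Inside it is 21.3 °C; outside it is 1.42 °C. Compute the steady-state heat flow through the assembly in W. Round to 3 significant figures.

0.235/0.0367 = 6.403
0.0298/0.123 = 0.2423
R_total = 0.12 + 6.403 + 0.2423 + 0.027 = 6.793 m²·K/W
Q = A·ΔT/R = 18.6 × (21.3 − 1.42) / 6.793 = 54.44 W

54.4 W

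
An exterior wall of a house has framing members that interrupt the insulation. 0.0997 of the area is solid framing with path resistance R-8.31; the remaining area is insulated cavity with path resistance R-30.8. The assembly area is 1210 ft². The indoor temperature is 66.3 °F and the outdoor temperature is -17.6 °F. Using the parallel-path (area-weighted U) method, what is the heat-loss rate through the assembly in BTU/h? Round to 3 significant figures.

U_eff = 0.9003/30.8 + 0.0997/8.31 = 0.02923 + 0.012 = 0.04123
R_eff = 1/U_eff = 24.26 ft²·°F·h/BTU
Q = 1210 × (66.3 − (-17.6)) / 24.26 = 4185 BTU/h

4190 BTU/h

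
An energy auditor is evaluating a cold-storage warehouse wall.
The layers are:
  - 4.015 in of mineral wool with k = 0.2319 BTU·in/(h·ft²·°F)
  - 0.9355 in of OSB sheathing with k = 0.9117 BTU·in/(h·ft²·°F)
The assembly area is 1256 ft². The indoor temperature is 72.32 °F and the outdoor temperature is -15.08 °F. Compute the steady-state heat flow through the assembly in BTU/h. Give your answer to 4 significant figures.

4.015/0.2319 = 17.313
0.9355/0.9117 = 1.0261
R_total = 17.313 + 1.0261 = 18.34 ft²·°F·h/BTU
Q = A·ΔT/R = 1256 × (72.32 − (-15.08)) / 18.34 = 5985.6 BTU/h

5986 BTU/h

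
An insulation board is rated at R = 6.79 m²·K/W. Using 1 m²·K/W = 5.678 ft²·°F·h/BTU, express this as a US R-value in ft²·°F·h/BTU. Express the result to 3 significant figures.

38.6 ft²·°F·h/BTU

R_US = 6.79 × 5.678 = 38.55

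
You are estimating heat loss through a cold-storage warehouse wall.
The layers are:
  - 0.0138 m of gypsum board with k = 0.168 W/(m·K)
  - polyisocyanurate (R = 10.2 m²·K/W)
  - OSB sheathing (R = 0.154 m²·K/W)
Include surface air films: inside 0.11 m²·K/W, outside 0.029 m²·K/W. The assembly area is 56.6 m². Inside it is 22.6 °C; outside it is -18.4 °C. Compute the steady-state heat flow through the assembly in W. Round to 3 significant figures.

0.0138/0.168 = 0.08214
R_total = 0.11 + 0.08214 + 10.2 + 0.154 + 0.029 = 10.58 m²·K/W
Q = A·ΔT/R = 56.6 × (22.6 − (-18.4)) / 10.58 = 219.4 W

219 W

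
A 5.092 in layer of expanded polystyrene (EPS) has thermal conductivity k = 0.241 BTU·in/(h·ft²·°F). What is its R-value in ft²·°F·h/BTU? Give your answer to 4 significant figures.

21.13 ft²·°F·h/BTU

R = L/k = 5.092/0.241 = 21.129 ft²·°F·h/BTU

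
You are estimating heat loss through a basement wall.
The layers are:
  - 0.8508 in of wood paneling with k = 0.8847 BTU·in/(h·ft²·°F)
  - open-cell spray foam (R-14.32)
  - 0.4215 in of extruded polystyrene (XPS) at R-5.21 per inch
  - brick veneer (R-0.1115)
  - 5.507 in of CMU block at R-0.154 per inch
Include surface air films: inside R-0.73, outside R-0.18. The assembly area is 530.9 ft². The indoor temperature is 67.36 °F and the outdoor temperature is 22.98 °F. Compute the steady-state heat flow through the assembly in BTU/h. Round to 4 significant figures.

1218 BTU/h

0.8508/0.8847 = 0.96168
0.4215 × 5.21 = 2.196
5.507 × 0.154 = 0.84808
R_total = 0.73 + 0.96168 + 14.32 + 2.196 + 0.1115 + 0.84808 + 0.18 = 19.347 ft²·°F·h/BTU
Q = A·ΔT/R = 530.9 × (67.36 − 22.98) / 19.347 = 1217.8 BTU/h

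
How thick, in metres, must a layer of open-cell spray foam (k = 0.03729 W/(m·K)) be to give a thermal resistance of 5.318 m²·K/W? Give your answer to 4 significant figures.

0.1983 m

L = R·k = 5.318 × 0.03729 = 0.19831 m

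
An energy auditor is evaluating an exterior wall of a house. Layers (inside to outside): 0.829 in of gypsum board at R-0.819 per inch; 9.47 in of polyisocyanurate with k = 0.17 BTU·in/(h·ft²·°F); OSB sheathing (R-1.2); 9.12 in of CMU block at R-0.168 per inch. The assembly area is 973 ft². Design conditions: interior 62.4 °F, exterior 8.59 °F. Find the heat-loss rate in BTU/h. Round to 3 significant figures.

0.829 × 0.819 = 0.679
9.47/0.17 = 55.71
9.12 × 0.168 = 1.532
R_total = 0.679 + 55.71 + 1.2 + 1.532 = 59.12 ft²·°F·h/BTU
Q = A·ΔT/R = 973 × (62.4 − 8.59) / 59.12 = 885.7 BTU/h

886 BTU/h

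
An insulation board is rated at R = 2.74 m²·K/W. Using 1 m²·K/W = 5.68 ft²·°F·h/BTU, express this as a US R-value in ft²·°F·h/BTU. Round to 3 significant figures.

R_US = 2.74 × 5.68 = 15.56

15.6 ft²·°F·h/BTU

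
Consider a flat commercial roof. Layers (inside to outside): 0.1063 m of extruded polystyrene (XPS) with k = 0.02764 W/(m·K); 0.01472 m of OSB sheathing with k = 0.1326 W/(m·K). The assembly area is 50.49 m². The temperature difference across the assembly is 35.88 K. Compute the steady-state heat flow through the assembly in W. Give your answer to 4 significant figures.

0.1063/0.02764 = 3.8459
0.01472/0.1326 = 0.11101
R_total = 3.8459 + 0.11101 = 3.9569 m²·K/W
Q = A·ΔT/R = 50.49 × 35.88 / 3.9569 = 457.83 W

457.8 W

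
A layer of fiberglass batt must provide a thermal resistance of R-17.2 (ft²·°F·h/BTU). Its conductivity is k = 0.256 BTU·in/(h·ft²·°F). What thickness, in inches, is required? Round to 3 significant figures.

L = R × k = 17.2 × 0.256 = 4.403 in

4.40 in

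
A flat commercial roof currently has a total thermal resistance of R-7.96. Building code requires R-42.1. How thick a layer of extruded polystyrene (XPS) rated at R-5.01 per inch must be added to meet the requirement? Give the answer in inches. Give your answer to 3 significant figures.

ΔR = 42.1 − 7.96 = 34.14 ft²·°F·h/BTU
L = ΔR / (R/in) = 34.14/5.01 = 6.814 in

6.81 in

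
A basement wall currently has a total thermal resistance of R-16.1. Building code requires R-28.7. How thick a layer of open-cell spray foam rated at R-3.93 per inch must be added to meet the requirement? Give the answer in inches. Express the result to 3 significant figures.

ΔR = 28.7 − 16.1 = 12.6 ft²·°F·h/BTU
L = ΔR / (R/in) = 12.6/3.93 = 3.206 in

3.21 in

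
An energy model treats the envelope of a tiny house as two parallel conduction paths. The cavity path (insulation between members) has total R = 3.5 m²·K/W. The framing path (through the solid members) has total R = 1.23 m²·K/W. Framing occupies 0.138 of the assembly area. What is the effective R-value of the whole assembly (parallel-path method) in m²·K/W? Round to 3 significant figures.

U_eff = 0.862/3.5 + 0.138/1.23 = 0.2463 + 0.1122 = 0.3585
R_eff = 1/U_eff = 2.79 m²·K/W

2.79 m²·K/W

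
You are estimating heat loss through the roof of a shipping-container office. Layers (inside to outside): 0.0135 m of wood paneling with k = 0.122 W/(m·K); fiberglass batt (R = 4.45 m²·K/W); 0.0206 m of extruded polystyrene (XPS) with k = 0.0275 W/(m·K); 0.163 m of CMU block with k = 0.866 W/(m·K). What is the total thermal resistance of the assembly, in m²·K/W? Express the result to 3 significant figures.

5.50 m²·K/W

0.0135/0.122 = 0.1107
0.0206/0.0275 = 0.7491
0.163/0.866 = 0.1882
R_total = 0.1107 + 4.45 + 0.7491 + 0.1882 = 5.498 m²·K/W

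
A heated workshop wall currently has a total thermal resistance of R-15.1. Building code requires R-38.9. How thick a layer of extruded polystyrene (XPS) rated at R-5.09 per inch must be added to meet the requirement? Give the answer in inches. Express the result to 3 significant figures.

ΔR = 38.9 − 15.1 = 23.8 ft²·°F·h/BTU
L = ΔR / (R/in) = 23.8/5.09 = 4.676 in

4.68 in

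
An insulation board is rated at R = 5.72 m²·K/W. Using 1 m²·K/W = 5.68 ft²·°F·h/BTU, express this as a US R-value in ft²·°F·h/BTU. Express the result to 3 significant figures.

32.5 ft²·°F·h/BTU

R_US = 5.72 × 5.68 = 32.49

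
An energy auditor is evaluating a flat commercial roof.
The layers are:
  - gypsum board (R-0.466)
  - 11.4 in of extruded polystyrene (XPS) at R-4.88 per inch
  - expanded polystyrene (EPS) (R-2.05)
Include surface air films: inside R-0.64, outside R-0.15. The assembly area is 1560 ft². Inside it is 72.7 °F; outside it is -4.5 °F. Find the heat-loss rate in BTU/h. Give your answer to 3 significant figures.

11.4 × 4.88 = 55.63
R_total = 0.64 + 0.466 + 55.63 + 2.05 + 0.15 = 58.94 ft²·°F·h/BTU
Q = A·ΔT/R = 1560 × (72.7 − (-4.5)) / 58.94 = 2043 BTU/h

2040 BTU/h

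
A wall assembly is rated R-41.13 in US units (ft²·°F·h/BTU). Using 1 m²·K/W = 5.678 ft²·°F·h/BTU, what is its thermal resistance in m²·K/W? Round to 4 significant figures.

7.244 m²·K/W

R_SI = 41.13/5.678 = 7.2437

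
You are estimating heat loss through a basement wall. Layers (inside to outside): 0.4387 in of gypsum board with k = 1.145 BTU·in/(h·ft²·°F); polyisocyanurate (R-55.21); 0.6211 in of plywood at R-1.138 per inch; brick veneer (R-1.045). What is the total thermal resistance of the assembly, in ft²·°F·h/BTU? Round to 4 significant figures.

0.4387/1.145 = 0.38314
0.6211 × 1.138 = 0.70681
R_total = 0.38314 + 55.21 + 0.70681 + 1.045 = 57.345 ft²·°F·h/BTU

57.34 ft²·°F·h/BTU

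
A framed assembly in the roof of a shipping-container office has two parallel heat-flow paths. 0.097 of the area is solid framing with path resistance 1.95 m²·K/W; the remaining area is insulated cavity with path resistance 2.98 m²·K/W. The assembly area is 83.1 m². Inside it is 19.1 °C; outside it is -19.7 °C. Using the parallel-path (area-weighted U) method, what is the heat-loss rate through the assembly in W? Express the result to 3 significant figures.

1140 W

U_eff = 0.903/2.98 + 0.097/1.95 = 0.303 + 0.04974 = 0.3528
R_eff = 1/U_eff = 2.835 m²·K/W
Q = 83.1 × (19.1 − (-19.7)) / 2.835 = 1137 W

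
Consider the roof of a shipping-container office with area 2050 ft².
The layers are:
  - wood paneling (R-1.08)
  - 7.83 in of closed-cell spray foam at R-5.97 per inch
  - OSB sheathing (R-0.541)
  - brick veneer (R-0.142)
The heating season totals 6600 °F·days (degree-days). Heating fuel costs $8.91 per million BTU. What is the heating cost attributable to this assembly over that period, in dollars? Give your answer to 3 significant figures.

7.83 × 5.97 = 46.75
R_total = 1.08 + 46.75 + 0.541 + 0.142 = 48.51 ft²·°F·h/BTU
E = A × HDD × 24 / R = 2050 × 6600 × 24 / 48.51 = 6694000 BTU
Cost = 6694000/10⁶ × 8.91 = $59.64

59.6 dollars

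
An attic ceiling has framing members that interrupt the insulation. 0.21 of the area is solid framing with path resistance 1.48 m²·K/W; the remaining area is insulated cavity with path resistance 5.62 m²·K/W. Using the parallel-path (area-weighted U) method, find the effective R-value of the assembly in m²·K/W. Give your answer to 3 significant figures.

3.54 m²·K/W

U_eff = 0.79/5.62 + 0.21/1.48 = 0.1406 + 0.1419 = 0.2825
R_eff = 1/U_eff = 3.54 m²·K/W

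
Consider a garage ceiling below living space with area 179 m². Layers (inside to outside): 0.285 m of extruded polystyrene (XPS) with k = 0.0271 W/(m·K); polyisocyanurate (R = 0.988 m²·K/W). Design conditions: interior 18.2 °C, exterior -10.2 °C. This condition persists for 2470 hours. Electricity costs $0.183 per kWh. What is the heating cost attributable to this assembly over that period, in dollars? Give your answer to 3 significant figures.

0.285/0.0271 = 10.52
R_total = 10.52 + 0.988 = 11.5 m²·K/W
Q = 179 × (18.2 − (-10.2)) / 11.5 = 441.9 W
E = 441.9 W × 2470 h / 1000 = 1091 kWh
Cost = 1091 × 0.183 = $199.7

200 dollars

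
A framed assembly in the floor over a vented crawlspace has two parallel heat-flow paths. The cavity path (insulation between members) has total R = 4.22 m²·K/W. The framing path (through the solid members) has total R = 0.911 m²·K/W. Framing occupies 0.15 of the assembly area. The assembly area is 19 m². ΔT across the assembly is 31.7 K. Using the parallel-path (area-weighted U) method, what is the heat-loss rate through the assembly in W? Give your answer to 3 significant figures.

220 W

U_eff = 0.85/4.22 + 0.15/0.911 = 0.2014 + 0.1647 = 0.3661
R_eff = 1/U_eff = 2.732 m²·K/W
Q = 19 × 31.7 / 2.732 = 220.5 W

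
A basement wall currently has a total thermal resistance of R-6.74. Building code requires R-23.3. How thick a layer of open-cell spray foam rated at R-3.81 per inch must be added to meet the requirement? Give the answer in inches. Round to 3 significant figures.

ΔR = 23.3 − 6.74 = 16.56 ft²·°F·h/BTU
L = ΔR / (R/in) = 16.56/3.81 = 4.346 in

4.35 in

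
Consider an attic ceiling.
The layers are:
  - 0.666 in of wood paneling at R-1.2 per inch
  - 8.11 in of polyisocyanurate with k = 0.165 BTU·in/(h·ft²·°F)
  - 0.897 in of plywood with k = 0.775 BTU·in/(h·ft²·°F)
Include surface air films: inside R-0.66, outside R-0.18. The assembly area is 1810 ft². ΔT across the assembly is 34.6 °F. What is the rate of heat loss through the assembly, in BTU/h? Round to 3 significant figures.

0.666 × 1.2 = 0.7992
8.11/0.165 = 49.15
0.897/0.775 = 1.157
R_total = 0.66 + 0.7992 + 49.15 + 1.157 + 0.18 = 51.95 ft²·°F·h/BTU
Q = A·ΔT/R = 1810 × 34.6 / 51.95 = 1206 BTU/h

1210 BTU/h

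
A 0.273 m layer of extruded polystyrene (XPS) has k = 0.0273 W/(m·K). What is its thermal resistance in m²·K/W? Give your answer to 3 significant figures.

10.0 m²·K/W

R = L/k = 0.273/0.0273 = 10 m²·K/W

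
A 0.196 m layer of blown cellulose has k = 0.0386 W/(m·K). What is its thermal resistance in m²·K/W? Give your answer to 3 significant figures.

R = L/k = 0.196/0.0386 = 5.078 m²·K/W

5.08 m²·K/W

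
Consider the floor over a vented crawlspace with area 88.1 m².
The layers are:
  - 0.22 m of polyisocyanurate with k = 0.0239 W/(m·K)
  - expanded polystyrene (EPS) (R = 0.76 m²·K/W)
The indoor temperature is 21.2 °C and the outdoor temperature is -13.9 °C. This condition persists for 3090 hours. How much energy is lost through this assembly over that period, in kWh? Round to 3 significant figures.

0.22/0.0239 = 9.205
R_total = 9.205 + 0.76 = 9.965 m²·K/W
Q = 88.1 × (21.2 − (-13.9)) / 9.965 = 310.3 W
E = 310.3 W × 3090 h / 1000 = 958.9 kWh

959 kWh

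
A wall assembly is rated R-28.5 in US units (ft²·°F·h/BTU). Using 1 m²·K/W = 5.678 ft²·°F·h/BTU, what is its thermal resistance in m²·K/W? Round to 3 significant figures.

5.02 m²·K/W

R_SI = 28.5/5.678 = 5.019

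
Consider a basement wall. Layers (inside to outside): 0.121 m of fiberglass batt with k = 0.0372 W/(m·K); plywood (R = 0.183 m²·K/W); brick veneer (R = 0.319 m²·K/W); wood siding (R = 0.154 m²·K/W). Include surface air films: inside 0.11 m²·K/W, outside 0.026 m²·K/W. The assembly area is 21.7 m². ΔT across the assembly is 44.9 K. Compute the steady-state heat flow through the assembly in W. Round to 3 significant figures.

0.121/0.0372 = 3.253
R_total = 0.11 + 3.253 + 0.183 + 0.319 + 0.154 + 0.026 = 4.045 m²·K/W
Q = A·ΔT/R = 21.7 × 44.9 / 4.045 = 240.9 W

241 W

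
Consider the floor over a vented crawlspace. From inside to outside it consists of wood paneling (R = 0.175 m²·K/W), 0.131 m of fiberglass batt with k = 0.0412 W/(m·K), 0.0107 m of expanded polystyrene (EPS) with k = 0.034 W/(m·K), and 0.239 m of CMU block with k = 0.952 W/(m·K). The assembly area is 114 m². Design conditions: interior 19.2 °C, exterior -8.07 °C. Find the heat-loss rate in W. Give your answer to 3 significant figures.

793 W

0.131/0.0412 = 3.18
0.0107/0.034 = 0.3147
0.239/0.952 = 0.2511
R_total = 0.175 + 3.18 + 0.3147 + 0.2511 = 3.92 m²·K/W
Q = A·ΔT/R = 114 × (19.2 − (-8.07)) / 3.92 = 793 W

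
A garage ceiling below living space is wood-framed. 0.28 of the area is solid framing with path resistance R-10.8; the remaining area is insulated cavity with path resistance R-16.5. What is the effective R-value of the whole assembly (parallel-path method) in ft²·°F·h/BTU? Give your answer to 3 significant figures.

U_eff = 0.72/16.5 + 0.28/10.8 = 0.04364 + 0.02593 = 0.06956
R_eff = 1/U_eff = 14.38 ft²·°F·h/BTU

14.4 ft²·°F·h/BTU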